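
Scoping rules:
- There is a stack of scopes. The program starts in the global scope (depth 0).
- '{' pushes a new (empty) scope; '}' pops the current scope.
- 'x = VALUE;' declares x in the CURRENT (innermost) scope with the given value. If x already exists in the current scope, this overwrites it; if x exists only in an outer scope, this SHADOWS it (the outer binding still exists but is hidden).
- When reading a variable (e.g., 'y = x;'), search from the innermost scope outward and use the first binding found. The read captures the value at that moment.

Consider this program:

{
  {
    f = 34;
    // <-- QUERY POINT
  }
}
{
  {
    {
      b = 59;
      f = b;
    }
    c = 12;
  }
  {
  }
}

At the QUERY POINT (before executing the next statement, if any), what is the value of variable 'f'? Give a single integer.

Step 1: enter scope (depth=1)
Step 2: enter scope (depth=2)
Step 3: declare f=34 at depth 2
Visible at query point: f=34

Answer: 34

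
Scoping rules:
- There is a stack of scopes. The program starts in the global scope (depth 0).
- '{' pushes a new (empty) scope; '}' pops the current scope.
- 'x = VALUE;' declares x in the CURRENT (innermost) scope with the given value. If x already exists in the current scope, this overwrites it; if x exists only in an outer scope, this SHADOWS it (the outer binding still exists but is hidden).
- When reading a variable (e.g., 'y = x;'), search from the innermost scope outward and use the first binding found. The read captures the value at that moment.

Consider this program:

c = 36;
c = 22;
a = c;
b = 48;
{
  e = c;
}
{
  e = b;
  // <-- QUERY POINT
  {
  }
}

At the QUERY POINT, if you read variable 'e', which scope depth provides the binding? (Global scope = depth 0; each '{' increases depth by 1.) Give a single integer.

Step 1: declare c=36 at depth 0
Step 2: declare c=22 at depth 0
Step 3: declare a=(read c)=22 at depth 0
Step 4: declare b=48 at depth 0
Step 5: enter scope (depth=1)
Step 6: declare e=(read c)=22 at depth 1
Step 7: exit scope (depth=0)
Step 8: enter scope (depth=1)
Step 9: declare e=(read b)=48 at depth 1
Visible at query point: a=22 b=48 c=22 e=48

Answer: 1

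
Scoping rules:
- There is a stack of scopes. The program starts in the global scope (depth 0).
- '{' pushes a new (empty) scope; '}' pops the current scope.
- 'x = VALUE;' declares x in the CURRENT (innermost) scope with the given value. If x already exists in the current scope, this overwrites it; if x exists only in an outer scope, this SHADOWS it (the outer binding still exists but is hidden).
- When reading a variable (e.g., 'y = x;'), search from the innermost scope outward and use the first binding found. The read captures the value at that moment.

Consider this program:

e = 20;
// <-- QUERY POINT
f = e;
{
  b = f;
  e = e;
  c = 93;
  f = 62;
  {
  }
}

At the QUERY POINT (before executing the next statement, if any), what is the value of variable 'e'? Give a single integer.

Step 1: declare e=20 at depth 0
Visible at query point: e=20

Answer: 20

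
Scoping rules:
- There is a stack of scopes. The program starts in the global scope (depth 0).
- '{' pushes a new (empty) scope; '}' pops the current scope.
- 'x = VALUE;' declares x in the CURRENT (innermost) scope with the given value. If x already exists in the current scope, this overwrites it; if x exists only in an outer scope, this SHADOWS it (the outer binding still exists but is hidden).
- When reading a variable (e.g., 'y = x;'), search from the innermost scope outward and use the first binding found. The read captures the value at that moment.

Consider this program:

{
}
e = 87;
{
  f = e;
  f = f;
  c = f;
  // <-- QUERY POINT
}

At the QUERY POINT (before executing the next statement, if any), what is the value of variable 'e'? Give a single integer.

Answer: 87

Derivation:
Step 1: enter scope (depth=1)
Step 2: exit scope (depth=0)
Step 3: declare e=87 at depth 0
Step 4: enter scope (depth=1)
Step 5: declare f=(read e)=87 at depth 1
Step 6: declare f=(read f)=87 at depth 1
Step 7: declare c=(read f)=87 at depth 1
Visible at query point: c=87 e=87 f=87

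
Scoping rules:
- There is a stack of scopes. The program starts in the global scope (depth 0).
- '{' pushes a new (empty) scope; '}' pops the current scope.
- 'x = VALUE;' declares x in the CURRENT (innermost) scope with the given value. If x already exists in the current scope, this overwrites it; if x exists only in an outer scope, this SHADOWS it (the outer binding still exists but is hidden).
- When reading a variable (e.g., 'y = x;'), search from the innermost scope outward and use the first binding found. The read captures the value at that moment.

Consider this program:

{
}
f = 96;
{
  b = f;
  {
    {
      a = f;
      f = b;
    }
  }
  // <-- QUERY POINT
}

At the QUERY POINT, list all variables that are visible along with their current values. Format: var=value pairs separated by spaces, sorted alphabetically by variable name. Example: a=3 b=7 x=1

Answer: b=96 f=96

Derivation:
Step 1: enter scope (depth=1)
Step 2: exit scope (depth=0)
Step 3: declare f=96 at depth 0
Step 4: enter scope (depth=1)
Step 5: declare b=(read f)=96 at depth 1
Step 6: enter scope (depth=2)
Step 7: enter scope (depth=3)
Step 8: declare a=(read f)=96 at depth 3
Step 9: declare f=(read b)=96 at depth 3
Step 10: exit scope (depth=2)
Step 11: exit scope (depth=1)
Visible at query point: b=96 f=96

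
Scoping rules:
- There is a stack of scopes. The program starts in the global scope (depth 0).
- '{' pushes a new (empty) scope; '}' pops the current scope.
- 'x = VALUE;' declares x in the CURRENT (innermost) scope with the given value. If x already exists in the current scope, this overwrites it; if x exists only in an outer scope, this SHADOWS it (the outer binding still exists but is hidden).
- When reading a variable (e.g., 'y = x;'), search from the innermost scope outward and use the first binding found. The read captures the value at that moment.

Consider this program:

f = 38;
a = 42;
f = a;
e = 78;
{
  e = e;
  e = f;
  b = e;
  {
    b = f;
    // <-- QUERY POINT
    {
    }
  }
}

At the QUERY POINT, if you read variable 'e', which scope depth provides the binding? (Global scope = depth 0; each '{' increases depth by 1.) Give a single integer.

Step 1: declare f=38 at depth 0
Step 2: declare a=42 at depth 0
Step 3: declare f=(read a)=42 at depth 0
Step 4: declare e=78 at depth 0
Step 5: enter scope (depth=1)
Step 6: declare e=(read e)=78 at depth 1
Step 7: declare e=(read f)=42 at depth 1
Step 8: declare b=(read e)=42 at depth 1
Step 9: enter scope (depth=2)
Step 10: declare b=(read f)=42 at depth 2
Visible at query point: a=42 b=42 e=42 f=42

Answer: 1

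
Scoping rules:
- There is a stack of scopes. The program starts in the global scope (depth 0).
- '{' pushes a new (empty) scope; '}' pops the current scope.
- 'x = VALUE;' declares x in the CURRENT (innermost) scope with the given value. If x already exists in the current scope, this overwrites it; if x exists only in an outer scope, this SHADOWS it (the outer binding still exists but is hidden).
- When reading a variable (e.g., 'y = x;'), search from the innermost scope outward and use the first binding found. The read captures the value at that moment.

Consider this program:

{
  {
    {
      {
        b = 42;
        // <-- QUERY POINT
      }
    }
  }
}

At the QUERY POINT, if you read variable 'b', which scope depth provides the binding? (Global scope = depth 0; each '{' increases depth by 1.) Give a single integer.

Step 1: enter scope (depth=1)
Step 2: enter scope (depth=2)
Step 3: enter scope (depth=3)
Step 4: enter scope (depth=4)
Step 5: declare b=42 at depth 4
Visible at query point: b=42

Answer: 4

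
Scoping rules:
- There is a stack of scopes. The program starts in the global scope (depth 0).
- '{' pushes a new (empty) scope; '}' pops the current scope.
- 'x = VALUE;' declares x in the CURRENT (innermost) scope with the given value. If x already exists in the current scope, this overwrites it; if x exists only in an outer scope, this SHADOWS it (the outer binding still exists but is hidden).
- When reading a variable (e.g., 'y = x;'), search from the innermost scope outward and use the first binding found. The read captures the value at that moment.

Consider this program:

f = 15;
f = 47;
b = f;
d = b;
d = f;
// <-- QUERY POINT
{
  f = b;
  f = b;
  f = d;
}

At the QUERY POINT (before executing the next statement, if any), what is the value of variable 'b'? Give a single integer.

Step 1: declare f=15 at depth 0
Step 2: declare f=47 at depth 0
Step 3: declare b=(read f)=47 at depth 0
Step 4: declare d=(read b)=47 at depth 0
Step 5: declare d=(read f)=47 at depth 0
Visible at query point: b=47 d=47 f=47

Answer: 47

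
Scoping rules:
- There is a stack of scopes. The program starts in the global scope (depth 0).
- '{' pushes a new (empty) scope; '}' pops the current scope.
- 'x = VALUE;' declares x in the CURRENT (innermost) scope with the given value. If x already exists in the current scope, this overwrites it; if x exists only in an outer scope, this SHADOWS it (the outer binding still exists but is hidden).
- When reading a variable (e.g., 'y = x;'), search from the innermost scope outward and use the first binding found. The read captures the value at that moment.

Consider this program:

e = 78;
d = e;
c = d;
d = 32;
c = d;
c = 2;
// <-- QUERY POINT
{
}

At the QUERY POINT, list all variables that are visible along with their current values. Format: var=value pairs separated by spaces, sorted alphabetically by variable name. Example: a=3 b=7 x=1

Step 1: declare e=78 at depth 0
Step 2: declare d=(read e)=78 at depth 0
Step 3: declare c=(read d)=78 at depth 0
Step 4: declare d=32 at depth 0
Step 5: declare c=(read d)=32 at depth 0
Step 6: declare c=2 at depth 0
Visible at query point: c=2 d=32 e=78

Answer: c=2 d=32 e=78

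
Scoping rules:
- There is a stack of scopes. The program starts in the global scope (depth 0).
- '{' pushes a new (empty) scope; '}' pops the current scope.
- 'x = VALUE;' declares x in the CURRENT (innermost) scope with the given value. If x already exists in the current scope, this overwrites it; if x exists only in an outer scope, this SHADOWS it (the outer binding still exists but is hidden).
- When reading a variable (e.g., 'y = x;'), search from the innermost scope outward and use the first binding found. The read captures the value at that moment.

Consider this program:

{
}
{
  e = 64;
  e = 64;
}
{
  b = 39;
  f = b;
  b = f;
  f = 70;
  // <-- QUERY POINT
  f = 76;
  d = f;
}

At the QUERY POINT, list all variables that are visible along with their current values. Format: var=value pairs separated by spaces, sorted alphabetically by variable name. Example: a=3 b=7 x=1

Answer: b=39 f=70

Derivation:
Step 1: enter scope (depth=1)
Step 2: exit scope (depth=0)
Step 3: enter scope (depth=1)
Step 4: declare e=64 at depth 1
Step 5: declare e=64 at depth 1
Step 6: exit scope (depth=0)
Step 7: enter scope (depth=1)
Step 8: declare b=39 at depth 1
Step 9: declare f=(read b)=39 at depth 1
Step 10: declare b=(read f)=39 at depth 1
Step 11: declare f=70 at depth 1
Visible at query point: b=39 f=70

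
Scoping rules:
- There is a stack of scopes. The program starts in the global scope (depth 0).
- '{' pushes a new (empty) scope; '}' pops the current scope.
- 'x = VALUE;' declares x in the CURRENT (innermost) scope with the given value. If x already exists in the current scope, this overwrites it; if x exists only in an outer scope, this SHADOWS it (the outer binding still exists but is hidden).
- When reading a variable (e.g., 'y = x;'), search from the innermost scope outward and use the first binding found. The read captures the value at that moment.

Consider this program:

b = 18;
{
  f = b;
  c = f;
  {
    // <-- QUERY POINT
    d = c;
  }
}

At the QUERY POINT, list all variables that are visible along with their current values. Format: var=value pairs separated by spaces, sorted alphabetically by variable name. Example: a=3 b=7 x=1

Step 1: declare b=18 at depth 0
Step 2: enter scope (depth=1)
Step 3: declare f=(read b)=18 at depth 1
Step 4: declare c=(read f)=18 at depth 1
Step 5: enter scope (depth=2)
Visible at query point: b=18 c=18 f=18

Answer: b=18 c=18 f=18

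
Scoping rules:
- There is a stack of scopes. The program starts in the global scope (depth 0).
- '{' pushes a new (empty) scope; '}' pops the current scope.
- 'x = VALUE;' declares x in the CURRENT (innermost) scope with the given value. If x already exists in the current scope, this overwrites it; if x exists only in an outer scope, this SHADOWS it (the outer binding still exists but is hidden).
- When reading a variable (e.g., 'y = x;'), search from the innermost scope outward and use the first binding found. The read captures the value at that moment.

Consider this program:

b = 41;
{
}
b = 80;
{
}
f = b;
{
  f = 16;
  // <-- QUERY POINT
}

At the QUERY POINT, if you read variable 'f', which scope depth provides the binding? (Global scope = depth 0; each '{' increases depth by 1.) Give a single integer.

Answer: 1

Derivation:
Step 1: declare b=41 at depth 0
Step 2: enter scope (depth=1)
Step 3: exit scope (depth=0)
Step 4: declare b=80 at depth 0
Step 5: enter scope (depth=1)
Step 6: exit scope (depth=0)
Step 7: declare f=(read b)=80 at depth 0
Step 8: enter scope (depth=1)
Step 9: declare f=16 at depth 1
Visible at query point: b=80 f=16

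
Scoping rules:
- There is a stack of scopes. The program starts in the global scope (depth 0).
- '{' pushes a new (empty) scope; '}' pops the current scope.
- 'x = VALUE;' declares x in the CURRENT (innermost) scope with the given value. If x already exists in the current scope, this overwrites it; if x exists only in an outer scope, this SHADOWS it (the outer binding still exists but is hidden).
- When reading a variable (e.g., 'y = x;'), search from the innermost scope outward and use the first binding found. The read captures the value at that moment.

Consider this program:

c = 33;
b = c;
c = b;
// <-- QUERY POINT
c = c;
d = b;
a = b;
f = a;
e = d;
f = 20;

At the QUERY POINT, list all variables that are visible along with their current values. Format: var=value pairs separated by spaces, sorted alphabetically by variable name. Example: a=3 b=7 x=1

Step 1: declare c=33 at depth 0
Step 2: declare b=(read c)=33 at depth 0
Step 3: declare c=(read b)=33 at depth 0
Visible at query point: b=33 c=33

Answer: b=33 c=33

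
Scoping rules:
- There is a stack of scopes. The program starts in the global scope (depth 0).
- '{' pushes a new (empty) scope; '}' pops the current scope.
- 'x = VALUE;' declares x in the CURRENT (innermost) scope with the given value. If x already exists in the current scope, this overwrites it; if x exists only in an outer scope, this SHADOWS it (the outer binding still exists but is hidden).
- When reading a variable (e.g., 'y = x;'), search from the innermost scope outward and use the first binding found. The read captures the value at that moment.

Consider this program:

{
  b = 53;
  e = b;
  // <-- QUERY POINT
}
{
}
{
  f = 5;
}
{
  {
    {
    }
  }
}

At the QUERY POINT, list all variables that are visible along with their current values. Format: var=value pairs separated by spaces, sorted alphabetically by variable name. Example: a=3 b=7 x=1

Answer: b=53 e=53

Derivation:
Step 1: enter scope (depth=1)
Step 2: declare b=53 at depth 1
Step 3: declare e=(read b)=53 at depth 1
Visible at query point: b=53 e=53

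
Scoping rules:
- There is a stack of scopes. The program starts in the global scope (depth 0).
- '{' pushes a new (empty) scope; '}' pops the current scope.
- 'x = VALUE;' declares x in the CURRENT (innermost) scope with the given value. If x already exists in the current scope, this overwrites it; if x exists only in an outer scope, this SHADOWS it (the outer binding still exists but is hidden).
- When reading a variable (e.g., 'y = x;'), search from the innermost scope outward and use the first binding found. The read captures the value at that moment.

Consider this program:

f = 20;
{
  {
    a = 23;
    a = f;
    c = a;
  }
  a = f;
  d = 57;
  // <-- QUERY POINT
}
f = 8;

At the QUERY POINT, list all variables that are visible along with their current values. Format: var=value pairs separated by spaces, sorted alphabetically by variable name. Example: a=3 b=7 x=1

Step 1: declare f=20 at depth 0
Step 2: enter scope (depth=1)
Step 3: enter scope (depth=2)
Step 4: declare a=23 at depth 2
Step 5: declare a=(read f)=20 at depth 2
Step 6: declare c=(read a)=20 at depth 2
Step 7: exit scope (depth=1)
Step 8: declare a=(read f)=20 at depth 1
Step 9: declare d=57 at depth 1
Visible at query point: a=20 d=57 f=20

Answer: a=20 d=57 f=20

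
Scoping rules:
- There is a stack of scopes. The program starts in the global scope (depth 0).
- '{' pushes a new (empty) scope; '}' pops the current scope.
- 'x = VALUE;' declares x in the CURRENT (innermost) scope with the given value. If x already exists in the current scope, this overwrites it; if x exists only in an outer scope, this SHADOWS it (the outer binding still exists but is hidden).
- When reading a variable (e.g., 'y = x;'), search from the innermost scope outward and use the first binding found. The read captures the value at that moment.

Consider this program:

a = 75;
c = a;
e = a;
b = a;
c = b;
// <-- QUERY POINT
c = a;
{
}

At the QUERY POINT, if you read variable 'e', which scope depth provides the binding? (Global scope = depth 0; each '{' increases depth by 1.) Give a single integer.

Step 1: declare a=75 at depth 0
Step 2: declare c=(read a)=75 at depth 0
Step 3: declare e=(read a)=75 at depth 0
Step 4: declare b=(read a)=75 at depth 0
Step 5: declare c=(read b)=75 at depth 0
Visible at query point: a=75 b=75 c=75 e=75

Answer: 0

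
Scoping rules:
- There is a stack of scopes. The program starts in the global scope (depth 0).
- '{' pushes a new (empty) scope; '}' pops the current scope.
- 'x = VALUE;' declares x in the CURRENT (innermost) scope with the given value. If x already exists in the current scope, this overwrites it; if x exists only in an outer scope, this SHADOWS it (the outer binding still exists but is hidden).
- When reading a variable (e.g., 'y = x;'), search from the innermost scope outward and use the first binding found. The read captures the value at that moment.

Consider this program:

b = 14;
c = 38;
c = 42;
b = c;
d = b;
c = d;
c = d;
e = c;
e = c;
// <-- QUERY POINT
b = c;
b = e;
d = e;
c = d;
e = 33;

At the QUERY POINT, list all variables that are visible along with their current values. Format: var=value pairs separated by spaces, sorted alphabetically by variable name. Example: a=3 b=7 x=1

Answer: b=42 c=42 d=42 e=42

Derivation:
Step 1: declare b=14 at depth 0
Step 2: declare c=38 at depth 0
Step 3: declare c=42 at depth 0
Step 4: declare b=(read c)=42 at depth 0
Step 5: declare d=(read b)=42 at depth 0
Step 6: declare c=(read d)=42 at depth 0
Step 7: declare c=(read d)=42 at depth 0
Step 8: declare e=(read c)=42 at depth 0
Step 9: declare e=(read c)=42 at depth 0
Visible at query point: b=42 c=42 d=42 e=42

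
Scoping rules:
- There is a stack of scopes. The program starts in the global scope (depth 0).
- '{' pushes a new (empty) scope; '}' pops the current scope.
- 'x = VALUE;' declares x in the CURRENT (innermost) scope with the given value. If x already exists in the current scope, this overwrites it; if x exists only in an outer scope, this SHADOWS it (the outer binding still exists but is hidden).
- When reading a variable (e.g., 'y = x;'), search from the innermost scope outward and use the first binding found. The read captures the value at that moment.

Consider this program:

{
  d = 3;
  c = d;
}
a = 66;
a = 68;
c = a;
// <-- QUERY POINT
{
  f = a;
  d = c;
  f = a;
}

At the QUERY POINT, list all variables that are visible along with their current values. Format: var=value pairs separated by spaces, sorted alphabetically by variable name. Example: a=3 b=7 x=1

Step 1: enter scope (depth=1)
Step 2: declare d=3 at depth 1
Step 3: declare c=(read d)=3 at depth 1
Step 4: exit scope (depth=0)
Step 5: declare a=66 at depth 0
Step 6: declare a=68 at depth 0
Step 7: declare c=(read a)=68 at depth 0
Visible at query point: a=68 c=68

Answer: a=68 c=68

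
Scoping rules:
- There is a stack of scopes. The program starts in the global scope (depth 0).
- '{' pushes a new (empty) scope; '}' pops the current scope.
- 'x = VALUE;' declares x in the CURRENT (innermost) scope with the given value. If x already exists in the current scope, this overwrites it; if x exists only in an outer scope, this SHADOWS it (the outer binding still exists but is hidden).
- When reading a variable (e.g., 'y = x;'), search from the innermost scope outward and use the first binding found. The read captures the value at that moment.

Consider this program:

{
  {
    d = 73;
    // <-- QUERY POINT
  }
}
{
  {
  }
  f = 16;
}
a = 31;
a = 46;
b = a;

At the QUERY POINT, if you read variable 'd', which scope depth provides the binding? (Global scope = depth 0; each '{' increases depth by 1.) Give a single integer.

Step 1: enter scope (depth=1)
Step 2: enter scope (depth=2)
Step 3: declare d=73 at depth 2
Visible at query point: d=73

Answer: 2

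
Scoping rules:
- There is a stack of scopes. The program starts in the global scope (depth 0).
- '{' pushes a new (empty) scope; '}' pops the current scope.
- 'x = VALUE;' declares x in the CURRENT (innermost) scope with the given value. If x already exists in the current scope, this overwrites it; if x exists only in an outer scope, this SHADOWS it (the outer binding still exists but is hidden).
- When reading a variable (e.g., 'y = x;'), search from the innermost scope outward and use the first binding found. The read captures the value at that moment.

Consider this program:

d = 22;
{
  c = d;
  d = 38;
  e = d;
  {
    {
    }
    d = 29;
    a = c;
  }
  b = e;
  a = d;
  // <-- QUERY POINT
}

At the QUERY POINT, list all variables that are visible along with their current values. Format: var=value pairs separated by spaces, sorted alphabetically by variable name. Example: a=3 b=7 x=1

Step 1: declare d=22 at depth 0
Step 2: enter scope (depth=1)
Step 3: declare c=(read d)=22 at depth 1
Step 4: declare d=38 at depth 1
Step 5: declare e=(read d)=38 at depth 1
Step 6: enter scope (depth=2)
Step 7: enter scope (depth=3)
Step 8: exit scope (depth=2)
Step 9: declare d=29 at depth 2
Step 10: declare a=(read c)=22 at depth 2
Step 11: exit scope (depth=1)
Step 12: declare b=(read e)=38 at depth 1
Step 13: declare a=(read d)=38 at depth 1
Visible at query point: a=38 b=38 c=22 d=38 e=38

Answer: a=38 b=38 c=22 d=38 e=38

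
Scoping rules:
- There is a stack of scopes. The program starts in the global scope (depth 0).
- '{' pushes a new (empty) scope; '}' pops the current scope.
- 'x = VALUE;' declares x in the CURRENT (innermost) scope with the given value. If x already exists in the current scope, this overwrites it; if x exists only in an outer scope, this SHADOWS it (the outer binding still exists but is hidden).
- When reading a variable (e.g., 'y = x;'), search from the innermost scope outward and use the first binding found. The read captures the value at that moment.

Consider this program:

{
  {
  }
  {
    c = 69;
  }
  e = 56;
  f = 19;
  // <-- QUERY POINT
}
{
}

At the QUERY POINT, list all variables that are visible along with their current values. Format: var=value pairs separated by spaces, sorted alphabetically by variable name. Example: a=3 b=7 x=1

Answer: e=56 f=19

Derivation:
Step 1: enter scope (depth=1)
Step 2: enter scope (depth=2)
Step 3: exit scope (depth=1)
Step 4: enter scope (depth=2)
Step 5: declare c=69 at depth 2
Step 6: exit scope (depth=1)
Step 7: declare e=56 at depth 1
Step 8: declare f=19 at depth 1
Visible at query point: e=56 f=19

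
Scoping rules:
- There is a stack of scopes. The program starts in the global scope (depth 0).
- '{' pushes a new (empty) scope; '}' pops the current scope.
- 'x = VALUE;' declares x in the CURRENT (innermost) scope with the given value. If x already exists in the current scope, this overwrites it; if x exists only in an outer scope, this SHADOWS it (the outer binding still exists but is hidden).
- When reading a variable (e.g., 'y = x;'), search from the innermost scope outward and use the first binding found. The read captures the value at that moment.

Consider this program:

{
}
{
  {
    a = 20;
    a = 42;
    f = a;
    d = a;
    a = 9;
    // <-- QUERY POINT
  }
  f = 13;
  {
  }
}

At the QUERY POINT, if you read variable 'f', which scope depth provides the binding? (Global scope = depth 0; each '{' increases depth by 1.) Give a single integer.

Step 1: enter scope (depth=1)
Step 2: exit scope (depth=0)
Step 3: enter scope (depth=1)
Step 4: enter scope (depth=2)
Step 5: declare a=20 at depth 2
Step 6: declare a=42 at depth 2
Step 7: declare f=(read a)=42 at depth 2
Step 8: declare d=(read a)=42 at depth 2
Step 9: declare a=9 at depth 2
Visible at query point: a=9 d=42 f=42

Answer: 2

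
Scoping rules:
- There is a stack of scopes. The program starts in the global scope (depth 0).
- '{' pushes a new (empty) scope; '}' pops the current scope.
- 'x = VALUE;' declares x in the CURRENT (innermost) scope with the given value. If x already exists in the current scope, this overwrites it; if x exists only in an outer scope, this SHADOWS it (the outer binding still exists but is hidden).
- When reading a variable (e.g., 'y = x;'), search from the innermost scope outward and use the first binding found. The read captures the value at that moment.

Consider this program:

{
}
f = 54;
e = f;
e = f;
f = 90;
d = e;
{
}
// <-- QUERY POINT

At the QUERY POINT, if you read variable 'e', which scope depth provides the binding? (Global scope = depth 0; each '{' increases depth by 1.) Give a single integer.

Answer: 0

Derivation:
Step 1: enter scope (depth=1)
Step 2: exit scope (depth=0)
Step 3: declare f=54 at depth 0
Step 4: declare e=(read f)=54 at depth 0
Step 5: declare e=(read f)=54 at depth 0
Step 6: declare f=90 at depth 0
Step 7: declare d=(read e)=54 at depth 0
Step 8: enter scope (depth=1)
Step 9: exit scope (depth=0)
Visible at query point: d=54 e=54 f=90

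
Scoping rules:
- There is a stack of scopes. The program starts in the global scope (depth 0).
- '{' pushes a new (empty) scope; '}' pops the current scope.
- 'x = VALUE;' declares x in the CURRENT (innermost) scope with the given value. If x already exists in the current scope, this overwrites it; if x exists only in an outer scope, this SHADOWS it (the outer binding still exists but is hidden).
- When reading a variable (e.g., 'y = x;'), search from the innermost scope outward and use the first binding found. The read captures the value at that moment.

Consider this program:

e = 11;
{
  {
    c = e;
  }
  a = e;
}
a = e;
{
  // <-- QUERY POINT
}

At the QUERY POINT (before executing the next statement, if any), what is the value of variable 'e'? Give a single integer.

Answer: 11

Derivation:
Step 1: declare e=11 at depth 0
Step 2: enter scope (depth=1)
Step 3: enter scope (depth=2)
Step 4: declare c=(read e)=11 at depth 2
Step 5: exit scope (depth=1)
Step 6: declare a=(read e)=11 at depth 1
Step 7: exit scope (depth=0)
Step 8: declare a=(read e)=11 at depth 0
Step 9: enter scope (depth=1)
Visible at query point: a=11 e=11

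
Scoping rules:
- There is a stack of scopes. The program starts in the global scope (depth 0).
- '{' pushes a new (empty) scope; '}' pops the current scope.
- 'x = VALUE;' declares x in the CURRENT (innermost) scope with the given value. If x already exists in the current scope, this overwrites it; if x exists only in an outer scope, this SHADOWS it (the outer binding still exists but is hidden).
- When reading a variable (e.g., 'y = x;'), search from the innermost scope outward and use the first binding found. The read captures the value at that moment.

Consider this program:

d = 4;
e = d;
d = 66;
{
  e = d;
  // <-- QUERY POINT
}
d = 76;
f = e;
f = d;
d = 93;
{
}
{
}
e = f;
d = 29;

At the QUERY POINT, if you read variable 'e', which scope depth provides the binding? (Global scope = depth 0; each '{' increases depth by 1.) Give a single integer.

Step 1: declare d=4 at depth 0
Step 2: declare e=(read d)=4 at depth 0
Step 3: declare d=66 at depth 0
Step 4: enter scope (depth=1)
Step 5: declare e=(read d)=66 at depth 1
Visible at query point: d=66 e=66

Answer: 1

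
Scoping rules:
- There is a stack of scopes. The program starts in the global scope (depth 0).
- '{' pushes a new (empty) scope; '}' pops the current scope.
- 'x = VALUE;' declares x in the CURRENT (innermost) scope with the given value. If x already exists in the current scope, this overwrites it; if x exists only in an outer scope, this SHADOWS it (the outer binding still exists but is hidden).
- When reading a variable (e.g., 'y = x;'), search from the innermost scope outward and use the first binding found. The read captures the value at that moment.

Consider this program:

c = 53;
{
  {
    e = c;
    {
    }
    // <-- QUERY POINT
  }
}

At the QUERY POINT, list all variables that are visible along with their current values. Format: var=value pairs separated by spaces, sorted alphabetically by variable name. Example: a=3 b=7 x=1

Step 1: declare c=53 at depth 0
Step 2: enter scope (depth=1)
Step 3: enter scope (depth=2)
Step 4: declare e=(read c)=53 at depth 2
Step 5: enter scope (depth=3)
Step 6: exit scope (depth=2)
Visible at query point: c=53 e=53

Answer: c=53 e=53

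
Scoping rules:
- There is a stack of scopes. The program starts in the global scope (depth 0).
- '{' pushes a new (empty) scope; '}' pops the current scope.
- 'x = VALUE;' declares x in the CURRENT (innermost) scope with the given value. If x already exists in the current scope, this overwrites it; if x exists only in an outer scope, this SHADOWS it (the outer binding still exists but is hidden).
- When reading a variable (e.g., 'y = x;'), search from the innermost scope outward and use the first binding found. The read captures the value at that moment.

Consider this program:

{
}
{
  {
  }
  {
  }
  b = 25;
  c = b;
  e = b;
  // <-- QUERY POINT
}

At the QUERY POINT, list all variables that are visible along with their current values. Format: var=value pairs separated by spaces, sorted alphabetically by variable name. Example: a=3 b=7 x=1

Answer: b=25 c=25 e=25

Derivation:
Step 1: enter scope (depth=1)
Step 2: exit scope (depth=0)
Step 3: enter scope (depth=1)
Step 4: enter scope (depth=2)
Step 5: exit scope (depth=1)
Step 6: enter scope (depth=2)
Step 7: exit scope (depth=1)
Step 8: declare b=25 at depth 1
Step 9: declare c=(read b)=25 at depth 1
Step 10: declare e=(read b)=25 at depth 1
Visible at query point: b=25 c=25 e=25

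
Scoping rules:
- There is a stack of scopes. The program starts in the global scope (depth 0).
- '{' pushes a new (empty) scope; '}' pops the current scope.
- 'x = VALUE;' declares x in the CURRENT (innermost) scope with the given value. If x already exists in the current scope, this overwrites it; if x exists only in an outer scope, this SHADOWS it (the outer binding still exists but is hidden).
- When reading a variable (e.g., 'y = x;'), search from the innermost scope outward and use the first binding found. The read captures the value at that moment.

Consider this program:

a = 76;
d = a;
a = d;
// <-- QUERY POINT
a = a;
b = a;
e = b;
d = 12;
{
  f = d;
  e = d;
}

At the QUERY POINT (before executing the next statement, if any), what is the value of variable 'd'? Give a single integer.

Step 1: declare a=76 at depth 0
Step 2: declare d=(read a)=76 at depth 0
Step 3: declare a=(read d)=76 at depth 0
Visible at query point: a=76 d=76

Answer: 76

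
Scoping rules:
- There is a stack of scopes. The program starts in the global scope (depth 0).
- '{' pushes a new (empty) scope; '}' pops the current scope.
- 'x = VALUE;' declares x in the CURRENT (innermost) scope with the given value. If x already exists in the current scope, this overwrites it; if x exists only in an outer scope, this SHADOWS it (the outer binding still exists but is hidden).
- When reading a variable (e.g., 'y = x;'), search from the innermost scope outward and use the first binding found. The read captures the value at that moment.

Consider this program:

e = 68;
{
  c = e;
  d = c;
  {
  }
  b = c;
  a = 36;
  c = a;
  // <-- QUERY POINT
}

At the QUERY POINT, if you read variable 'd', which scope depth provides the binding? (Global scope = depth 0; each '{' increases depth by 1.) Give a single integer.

Step 1: declare e=68 at depth 0
Step 2: enter scope (depth=1)
Step 3: declare c=(read e)=68 at depth 1
Step 4: declare d=(read c)=68 at depth 1
Step 5: enter scope (depth=2)
Step 6: exit scope (depth=1)
Step 7: declare b=(read c)=68 at depth 1
Step 8: declare a=36 at depth 1
Step 9: declare c=(read a)=36 at depth 1
Visible at query point: a=36 b=68 c=36 d=68 e=68

Answer: 1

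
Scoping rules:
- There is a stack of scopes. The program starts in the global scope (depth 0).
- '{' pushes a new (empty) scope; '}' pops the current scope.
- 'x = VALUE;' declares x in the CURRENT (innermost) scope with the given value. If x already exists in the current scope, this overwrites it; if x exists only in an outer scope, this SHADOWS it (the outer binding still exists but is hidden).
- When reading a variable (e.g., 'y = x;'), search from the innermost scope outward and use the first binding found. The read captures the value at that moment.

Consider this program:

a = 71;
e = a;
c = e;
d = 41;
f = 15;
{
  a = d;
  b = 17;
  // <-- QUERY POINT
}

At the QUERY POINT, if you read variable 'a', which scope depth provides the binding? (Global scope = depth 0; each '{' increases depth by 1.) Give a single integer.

Step 1: declare a=71 at depth 0
Step 2: declare e=(read a)=71 at depth 0
Step 3: declare c=(read e)=71 at depth 0
Step 4: declare d=41 at depth 0
Step 5: declare f=15 at depth 0
Step 6: enter scope (depth=1)
Step 7: declare a=(read d)=41 at depth 1
Step 8: declare b=17 at depth 1
Visible at query point: a=41 b=17 c=71 d=41 e=71 f=15

Answer: 1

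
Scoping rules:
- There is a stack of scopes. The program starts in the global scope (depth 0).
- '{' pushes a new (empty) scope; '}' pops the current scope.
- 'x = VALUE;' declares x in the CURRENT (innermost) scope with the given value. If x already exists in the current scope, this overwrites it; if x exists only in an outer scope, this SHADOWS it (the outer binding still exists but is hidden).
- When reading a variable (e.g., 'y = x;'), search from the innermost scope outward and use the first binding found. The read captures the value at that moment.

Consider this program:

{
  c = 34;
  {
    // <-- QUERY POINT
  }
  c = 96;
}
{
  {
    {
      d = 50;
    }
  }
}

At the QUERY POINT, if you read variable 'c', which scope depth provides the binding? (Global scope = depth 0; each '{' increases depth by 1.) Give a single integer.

Answer: 1

Derivation:
Step 1: enter scope (depth=1)
Step 2: declare c=34 at depth 1
Step 3: enter scope (depth=2)
Visible at query point: c=34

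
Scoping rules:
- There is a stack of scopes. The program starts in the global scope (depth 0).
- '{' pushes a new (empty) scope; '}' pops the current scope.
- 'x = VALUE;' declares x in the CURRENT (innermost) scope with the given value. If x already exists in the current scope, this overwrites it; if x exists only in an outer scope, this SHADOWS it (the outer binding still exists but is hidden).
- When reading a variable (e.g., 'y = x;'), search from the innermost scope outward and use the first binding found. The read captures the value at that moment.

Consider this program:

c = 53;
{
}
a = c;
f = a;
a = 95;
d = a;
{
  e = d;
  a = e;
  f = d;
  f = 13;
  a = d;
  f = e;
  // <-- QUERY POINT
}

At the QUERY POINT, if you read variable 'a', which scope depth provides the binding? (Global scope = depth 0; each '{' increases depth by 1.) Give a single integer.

Answer: 1

Derivation:
Step 1: declare c=53 at depth 0
Step 2: enter scope (depth=1)
Step 3: exit scope (depth=0)
Step 4: declare a=(read c)=53 at depth 0
Step 5: declare f=(read a)=53 at depth 0
Step 6: declare a=95 at depth 0
Step 7: declare d=(read a)=95 at depth 0
Step 8: enter scope (depth=1)
Step 9: declare e=(read d)=95 at depth 1
Step 10: declare a=(read e)=95 at depth 1
Step 11: declare f=(read d)=95 at depth 1
Step 12: declare f=13 at depth 1
Step 13: declare a=(read d)=95 at depth 1
Step 14: declare f=(read e)=95 at depth 1
Visible at query point: a=95 c=53 d=95 e=95 f=95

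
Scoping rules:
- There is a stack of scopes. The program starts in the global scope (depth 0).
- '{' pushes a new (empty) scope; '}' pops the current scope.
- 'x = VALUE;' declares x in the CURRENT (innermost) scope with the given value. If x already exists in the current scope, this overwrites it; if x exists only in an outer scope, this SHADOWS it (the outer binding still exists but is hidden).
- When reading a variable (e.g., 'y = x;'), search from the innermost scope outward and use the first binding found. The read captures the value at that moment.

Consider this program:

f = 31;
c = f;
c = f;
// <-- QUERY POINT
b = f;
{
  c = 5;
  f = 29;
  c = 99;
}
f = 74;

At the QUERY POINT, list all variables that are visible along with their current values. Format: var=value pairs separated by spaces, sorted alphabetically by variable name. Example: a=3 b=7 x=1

Answer: c=31 f=31

Derivation:
Step 1: declare f=31 at depth 0
Step 2: declare c=(read f)=31 at depth 0
Step 3: declare c=(read f)=31 at depth 0
Visible at query point: c=31 f=31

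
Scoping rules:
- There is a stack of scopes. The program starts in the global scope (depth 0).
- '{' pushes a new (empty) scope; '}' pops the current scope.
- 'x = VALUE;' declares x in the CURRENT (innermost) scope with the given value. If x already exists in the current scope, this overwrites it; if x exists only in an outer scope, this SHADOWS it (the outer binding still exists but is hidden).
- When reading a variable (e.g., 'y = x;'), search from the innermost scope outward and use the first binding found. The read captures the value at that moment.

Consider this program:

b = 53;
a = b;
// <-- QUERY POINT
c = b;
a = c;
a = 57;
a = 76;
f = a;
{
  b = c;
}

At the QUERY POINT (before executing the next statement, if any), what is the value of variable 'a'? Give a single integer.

Step 1: declare b=53 at depth 0
Step 2: declare a=(read b)=53 at depth 0
Visible at query point: a=53 b=53

Answer: 53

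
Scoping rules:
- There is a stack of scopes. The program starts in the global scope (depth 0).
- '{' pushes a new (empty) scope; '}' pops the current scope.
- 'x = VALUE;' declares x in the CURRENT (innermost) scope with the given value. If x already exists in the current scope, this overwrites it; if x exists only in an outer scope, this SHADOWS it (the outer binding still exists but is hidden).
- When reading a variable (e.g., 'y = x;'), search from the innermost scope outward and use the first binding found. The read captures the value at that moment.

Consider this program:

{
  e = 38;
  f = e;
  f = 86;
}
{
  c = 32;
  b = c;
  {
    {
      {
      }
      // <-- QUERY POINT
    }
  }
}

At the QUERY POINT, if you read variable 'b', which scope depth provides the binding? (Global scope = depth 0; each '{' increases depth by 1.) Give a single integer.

Answer: 1

Derivation:
Step 1: enter scope (depth=1)
Step 2: declare e=38 at depth 1
Step 3: declare f=(read e)=38 at depth 1
Step 4: declare f=86 at depth 1
Step 5: exit scope (depth=0)
Step 6: enter scope (depth=1)
Step 7: declare c=32 at depth 1
Step 8: declare b=(read c)=32 at depth 1
Step 9: enter scope (depth=2)
Step 10: enter scope (depth=3)
Step 11: enter scope (depth=4)
Step 12: exit scope (depth=3)
Visible at query point: b=32 c=32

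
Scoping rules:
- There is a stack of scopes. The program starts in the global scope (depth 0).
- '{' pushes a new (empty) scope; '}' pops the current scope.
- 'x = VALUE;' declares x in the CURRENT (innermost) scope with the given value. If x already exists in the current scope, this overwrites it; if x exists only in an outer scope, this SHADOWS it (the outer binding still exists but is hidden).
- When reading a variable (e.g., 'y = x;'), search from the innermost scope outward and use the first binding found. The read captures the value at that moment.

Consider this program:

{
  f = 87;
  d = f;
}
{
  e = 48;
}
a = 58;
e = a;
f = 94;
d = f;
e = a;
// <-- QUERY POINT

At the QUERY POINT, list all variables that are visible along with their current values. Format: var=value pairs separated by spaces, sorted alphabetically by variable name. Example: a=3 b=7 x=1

Step 1: enter scope (depth=1)
Step 2: declare f=87 at depth 1
Step 3: declare d=(read f)=87 at depth 1
Step 4: exit scope (depth=0)
Step 5: enter scope (depth=1)
Step 6: declare e=48 at depth 1
Step 7: exit scope (depth=0)
Step 8: declare a=58 at depth 0
Step 9: declare e=(read a)=58 at depth 0
Step 10: declare f=94 at depth 0
Step 11: declare d=(read f)=94 at depth 0
Step 12: declare e=(read a)=58 at depth 0
Visible at query point: a=58 d=94 e=58 f=94

Answer: a=58 d=94 e=58 f=94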